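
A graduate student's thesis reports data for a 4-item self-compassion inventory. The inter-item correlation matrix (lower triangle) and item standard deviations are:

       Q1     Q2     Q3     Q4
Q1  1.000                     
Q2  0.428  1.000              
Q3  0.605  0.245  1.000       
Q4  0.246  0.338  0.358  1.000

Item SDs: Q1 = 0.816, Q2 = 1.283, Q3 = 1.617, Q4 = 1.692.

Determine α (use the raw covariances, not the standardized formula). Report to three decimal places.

α = 0.659

Σσ²ᵢ = 0.816² + 1.283² + 1.617² + 1.692² = 7.7895
Covariances σ_ij = r_ij · s_i · s_j:
  σ(Q1,Q2) = 0.428 × 0.816 × 1.283 = 0.4481
  σ(Q1,Q3) = 0.605 × 0.816 × 1.617 = 0.7983
  σ(Q1,Q4) = 0.246 × 0.816 × 1.692 = 0.3396
  σ(Q2,Q3) = 0.245 × 1.283 × 1.617 = 0.5083
  σ(Q2,Q4) = 0.338 × 1.283 × 1.692 = 0.7337
  σ(Q3,Q4) = 0.358 × 1.617 × 1.692 = 0.9795
σ²_T = Σσ²ᵢ + 2·Σσ_ij = 7.7895 + 2 × 3.8075 = 15.4045
α = (4/3)·(1 − 7.7895/15.4045) = 0.659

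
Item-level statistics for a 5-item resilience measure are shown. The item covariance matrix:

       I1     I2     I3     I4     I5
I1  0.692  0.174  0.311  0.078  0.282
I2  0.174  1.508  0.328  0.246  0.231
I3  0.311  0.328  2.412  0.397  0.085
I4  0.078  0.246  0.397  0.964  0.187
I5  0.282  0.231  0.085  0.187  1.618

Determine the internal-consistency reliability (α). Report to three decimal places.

α = 0.490

Σσ²ᵢ = 0.692 + 1.508 + 2.412 + 0.964 + 1.618 = 7.194
Σ_{i<j} σ_ij = 2.319
total variance = 7.194 + 2 × 2.319 = 11.832
α = (k/(k−1))·(1 − Σσ²ᵢ/total variance) = (5/4)·(1 − 7.194/11.832) = 0.490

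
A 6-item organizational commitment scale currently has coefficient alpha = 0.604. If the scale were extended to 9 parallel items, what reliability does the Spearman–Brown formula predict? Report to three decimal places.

predicted reliability = 0.696

Length factor m = 9/6 = 1.5000
α' = m·α / (1 + (m−1)·α)
   = 9/6 × 0.604 / (1 + (9/6 − 1) × 0.604)
   = 0.9060 / 1.3020 = 0.696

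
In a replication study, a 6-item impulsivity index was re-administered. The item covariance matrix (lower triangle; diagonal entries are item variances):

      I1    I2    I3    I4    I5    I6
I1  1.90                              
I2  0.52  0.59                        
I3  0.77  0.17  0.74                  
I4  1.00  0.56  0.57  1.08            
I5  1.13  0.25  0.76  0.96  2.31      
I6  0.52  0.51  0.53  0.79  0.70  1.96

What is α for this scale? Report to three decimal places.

α = 0.833

ΣVar(i) = 1.90 + 0.59 + 0.74 + 1.08 + 2.31 + 1.96 = 8.58
Σ_{i<j} σ_ij = 9.74
σ²_total = 8.58 + 2 × 9.74 = 28.06
α = (k/(k−1))·(1 − ΣVar(i)/σ²_total) = (6/5)·(1 − 8.58/28.06) = 0.833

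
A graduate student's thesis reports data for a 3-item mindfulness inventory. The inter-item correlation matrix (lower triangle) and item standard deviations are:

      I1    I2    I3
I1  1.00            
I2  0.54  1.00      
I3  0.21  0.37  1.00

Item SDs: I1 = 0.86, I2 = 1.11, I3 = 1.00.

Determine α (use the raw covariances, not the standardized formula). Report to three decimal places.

Σσ²ᵢ = 0.86² + 1.11² + 1.00² = 2.9717
Covariances σ_ij = r_ij · s_i · s_j:
  σ(I1,I2) = 0.54 × 0.86 × 1.11 = 0.5155
  σ(I1,I3) = 0.21 × 0.86 × 1.00 = 0.1806
  σ(I2,I3) = 0.37 × 1.11 × 1.00 = 0.4107
σ²_T = Σσ²ᵢ + 2·Σσ_ij = 2.9717 + 2 × 1.1068 = 5.1853
α = (3/2)·(1 − 2.9717/5.1853) = 0.640

α = 0.640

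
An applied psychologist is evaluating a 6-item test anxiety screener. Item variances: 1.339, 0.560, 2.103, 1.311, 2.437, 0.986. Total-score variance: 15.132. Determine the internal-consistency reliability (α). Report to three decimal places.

sum of item variances = 1.339 + 0.560 + 2.103 + 1.311 + 2.437 + 0.986 = 8.736
α = (k/(k−1))·(1 − sum of item variances/σ²_total) = (6/5)·(1 − 8.736/15.132) = 0.507

α = 0.507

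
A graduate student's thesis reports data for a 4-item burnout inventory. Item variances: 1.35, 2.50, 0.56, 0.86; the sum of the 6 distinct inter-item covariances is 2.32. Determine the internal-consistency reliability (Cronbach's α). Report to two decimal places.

Σσᵢ² = 1.35 + 2.50 + 0.56 + 0.86 = 5.27
Sum of distinct covariances = 2.32
σ²_total = Σσᵢ² + 2·Σcov = 5.27 + 2 × 2.32 = 9.91
α = (4/3)·(1 − 5.27/9.91) = 0.62

α = 0.62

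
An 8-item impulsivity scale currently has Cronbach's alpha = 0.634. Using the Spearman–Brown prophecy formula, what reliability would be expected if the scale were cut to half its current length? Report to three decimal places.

predicted reliability = 0.464

Length factor m = 1/2
α' = m·α / (1 − (1−m)·α)
   = 1/2 × 0.634 / (1 − (1 − 1/2) × 0.634)
   = 0.3170 / 0.6830 = 0.464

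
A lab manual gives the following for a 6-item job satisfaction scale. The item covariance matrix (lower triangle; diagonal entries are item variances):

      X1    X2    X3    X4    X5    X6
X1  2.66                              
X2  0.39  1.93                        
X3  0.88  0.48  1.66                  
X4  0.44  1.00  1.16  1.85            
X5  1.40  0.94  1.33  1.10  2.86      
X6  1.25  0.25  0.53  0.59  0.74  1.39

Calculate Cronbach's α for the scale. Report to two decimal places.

ΣVar(i) = 2.66 + 1.93 + 1.66 + 1.85 + 2.86 + 1.39 = 12.35
Sum of off-diagonal covariances = 12.48
σ²_total = 12.35 + 2 × 12.48 = 37.31
α = (k/(k−1))·(1 − ΣVar(i)/σ²_total) = (6/5)·(1 − 12.35/37.31) = 0.80

α = 0.80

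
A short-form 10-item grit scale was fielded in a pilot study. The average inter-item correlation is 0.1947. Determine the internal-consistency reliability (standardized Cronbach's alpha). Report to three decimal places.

Standardized α = k·r̄ / (1 + (k−1)·r̄) = 10 × 0.1947 / (1 + 9 × 0.1947)
  = 1.9470 / 2.7523 = 0.707

α = 0.707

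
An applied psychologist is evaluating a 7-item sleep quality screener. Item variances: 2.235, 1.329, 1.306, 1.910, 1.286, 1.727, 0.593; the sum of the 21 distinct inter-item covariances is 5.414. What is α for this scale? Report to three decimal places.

ΣVar(i) = 2.235 + 1.329 + 1.306 + 1.910 + 1.286 + 1.727 + 0.593 = 10.386
Sum of distinct covariances = 5.414
total variance = ΣVar(i) + 2·Σcov = 10.386 + 2 × 5.414 = 21.214
α = (7/6)·(1 − 10.386/21.214) = 0.595

α = 0.595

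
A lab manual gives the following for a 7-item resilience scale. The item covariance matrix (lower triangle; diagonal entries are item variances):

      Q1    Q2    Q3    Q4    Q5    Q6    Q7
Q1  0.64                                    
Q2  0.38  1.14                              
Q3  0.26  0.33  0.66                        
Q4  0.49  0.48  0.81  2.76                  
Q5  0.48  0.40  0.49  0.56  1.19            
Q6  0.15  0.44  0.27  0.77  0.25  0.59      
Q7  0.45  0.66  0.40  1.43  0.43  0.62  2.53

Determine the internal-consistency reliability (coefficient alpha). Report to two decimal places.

Σσᵢ² = 0.64 + 1.14 + 0.66 + 2.76 + 1.19 + 0.59 + 2.53 = 9.51
Sum of off-diagonal covariances = 10.55
Var(T) = 9.51 + 2 × 10.55 = 30.61
α = (k/(k−1))·(1 − Σσᵢ²/Var(T)) = (7/6)·(1 − 9.51/30.61) = 0.80

coefficient alpha = 0.80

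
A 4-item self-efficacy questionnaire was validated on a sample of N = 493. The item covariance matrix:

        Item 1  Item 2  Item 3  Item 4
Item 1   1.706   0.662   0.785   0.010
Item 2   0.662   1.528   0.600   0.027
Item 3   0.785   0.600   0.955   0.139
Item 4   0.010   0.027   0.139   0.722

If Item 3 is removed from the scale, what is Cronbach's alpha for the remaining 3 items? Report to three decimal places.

Remaining items: Item 1, Item 2, Item 4 (k = 3).
Σσ²ᵢ = 1.706 + 1.528 + 0.722 = 3.956
σ²_total = 3.956 + 2 × 0.699 = 5.354
α (item deleted) = (3/2)·(1 − 3.956/5.354) = 0.392

α = 0.392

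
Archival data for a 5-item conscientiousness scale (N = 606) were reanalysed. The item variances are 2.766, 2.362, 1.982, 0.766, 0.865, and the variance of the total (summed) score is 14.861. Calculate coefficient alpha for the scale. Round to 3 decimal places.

Σσᵢ² = 2.766 + 2.362 + 1.982 + 0.766 + 0.865 = 8.741
α = (k/(k−1))·(1 − Σσᵢ²/total variance) = (5/4)·(1 − 8.741/14.861) = 0.515

coefficient alpha = 0.515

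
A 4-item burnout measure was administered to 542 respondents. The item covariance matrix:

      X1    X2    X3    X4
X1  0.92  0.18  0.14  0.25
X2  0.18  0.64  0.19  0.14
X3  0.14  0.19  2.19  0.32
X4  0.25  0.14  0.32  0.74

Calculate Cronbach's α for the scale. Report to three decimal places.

α = 0.469

sum of item variances = 0.92 + 0.64 + 2.19 + 0.74 = 4.49
Sum of the distinct covariances = 1.22
Var(T) = 4.49 + 2 × 1.22 = 6.93
α = (k/(k−1))·(1 − sum of item variances/Var(T)) = (4/3)·(1 − 4.49/6.93) = 0.469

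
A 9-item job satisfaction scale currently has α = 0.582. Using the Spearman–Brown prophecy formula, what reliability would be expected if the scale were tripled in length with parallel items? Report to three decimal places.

predicted reliability = 0.807

Length factor m = 3
α' = m·α / (1 + (m−1)·α)
   = 3 × 0.582 / (1 + (3 − 1) × 0.582)
   = 1.7460 / 2.1640 = 0.807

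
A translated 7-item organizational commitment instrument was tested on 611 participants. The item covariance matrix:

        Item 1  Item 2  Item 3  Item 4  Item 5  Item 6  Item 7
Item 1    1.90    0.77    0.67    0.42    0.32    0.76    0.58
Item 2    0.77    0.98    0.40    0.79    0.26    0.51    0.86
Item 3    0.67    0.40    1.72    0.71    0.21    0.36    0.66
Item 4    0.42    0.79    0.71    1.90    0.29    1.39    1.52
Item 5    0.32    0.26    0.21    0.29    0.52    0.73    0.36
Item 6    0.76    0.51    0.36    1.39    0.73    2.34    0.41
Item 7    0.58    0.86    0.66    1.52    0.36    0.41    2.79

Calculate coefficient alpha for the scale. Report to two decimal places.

coefficient alpha = 0.79

Σσ²ᵢ = 1.90 + 0.98 + 1.72 + 1.90 + 0.52 + 2.34 + 2.79 = 12.15
Sum of off-diagonal covariances = 12.98
σ²_T = 12.15 + 2 × 12.98 = 38.11
α = (k/(k−1))·(1 − Σσ²ᵢ/σ²_T) = (7/6)·(1 − 12.15/38.11) = 0.79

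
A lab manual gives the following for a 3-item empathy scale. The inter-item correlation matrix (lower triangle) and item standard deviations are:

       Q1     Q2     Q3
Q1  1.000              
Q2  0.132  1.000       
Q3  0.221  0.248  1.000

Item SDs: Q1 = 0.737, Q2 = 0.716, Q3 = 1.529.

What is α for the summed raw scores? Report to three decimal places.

Σσ²ᵢ = 0.737² + 0.716² + 1.529² = 3.3937
Covariances σ_ij = r_ij · s_i · s_j:
  σ(Q1,Q2) = 0.132 × 0.737 × 0.716 = 0.0697
  σ(Q1,Q3) = 0.221 × 0.737 × 1.529 = 0.2490
  σ(Q2,Q3) = 0.248 × 0.716 × 1.529 = 0.2715
σ²_T = Σσ²ᵢ + 2·Σσ_ij = 3.3937 + 2 × 0.5902 = 4.5741
α = (3/2)·(1 − 3.3937/4.5741) = 0.387

α = 0.387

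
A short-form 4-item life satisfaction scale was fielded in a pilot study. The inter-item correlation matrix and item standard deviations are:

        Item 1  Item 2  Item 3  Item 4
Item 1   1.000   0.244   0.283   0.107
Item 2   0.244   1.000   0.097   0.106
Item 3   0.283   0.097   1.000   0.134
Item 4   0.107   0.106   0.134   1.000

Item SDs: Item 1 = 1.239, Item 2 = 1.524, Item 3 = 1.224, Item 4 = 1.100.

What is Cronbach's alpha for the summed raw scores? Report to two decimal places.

α = 0.43

Σσ²ᵢ = 1.239² + 1.524² + 1.224² + 1.100² = 6.5659
Covariances σ_ij = r_ij · s_i · s_j:
  σ(Item 1,Item 2) = 0.244 × 1.239 × 1.524 = 0.4607
  σ(Item 1,Item 3) = 0.283 × 1.239 × 1.224 = 0.4292
  σ(Item 1,Item 4) = 0.107 × 1.239 × 1.100 = 0.1458
  σ(Item 2,Item 3) = 0.097 × 1.524 × 1.224 = 0.1809
  σ(Item 2,Item 4) = 0.106 × 1.524 × 1.100 = 0.1777
  σ(Item 3,Item 4) = 0.134 × 1.224 × 1.100 = 0.1804
σ²_T = Σσ²ᵢ + 2·Σσ_ij = 6.5659 + 2 × 1.5747 = 9.7153
α = (4/3)·(1 − 6.5659/9.7153) = 0.43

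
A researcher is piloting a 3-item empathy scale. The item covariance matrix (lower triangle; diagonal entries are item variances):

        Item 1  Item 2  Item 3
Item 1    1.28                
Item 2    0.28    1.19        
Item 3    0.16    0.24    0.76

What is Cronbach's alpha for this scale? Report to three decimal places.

α = 0.444

sum of item variances = 1.28 + 1.19 + 0.76 = 3.23
Sum of off-diagonal covariances = 0.68
σ²_total = 3.23 + 2 × 0.68 = 4.59
α = (k/(k−1))·(1 − sum of item variances/σ²_total) = (3/2)·(1 − 3.23/4.59) = 0.444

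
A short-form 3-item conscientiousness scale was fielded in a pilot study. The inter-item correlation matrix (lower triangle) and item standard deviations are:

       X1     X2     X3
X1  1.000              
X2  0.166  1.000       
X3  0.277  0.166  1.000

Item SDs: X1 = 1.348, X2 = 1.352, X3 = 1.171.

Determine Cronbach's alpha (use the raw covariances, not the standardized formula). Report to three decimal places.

Σσ²ᵢ = 1.348² + 1.352² + 1.171² = 5.0162
Covariances σ_ij = r_ij · s_i · s_j:
  σ(X1,X2) = 0.166 × 1.348 × 1.352 = 0.3025
  σ(X1,X3) = 0.277 × 1.348 × 1.171 = 0.4372
  σ(X2,X3) = 0.166 × 1.352 × 1.171 = 0.2628
σ²_T = Σσ²ᵢ + 2·Σσ_ij = 5.0162 + 2 × 1.0025 = 7.0212
α = (3/2)·(1 − 5.0162/7.0212) = 0.428

α = 0.428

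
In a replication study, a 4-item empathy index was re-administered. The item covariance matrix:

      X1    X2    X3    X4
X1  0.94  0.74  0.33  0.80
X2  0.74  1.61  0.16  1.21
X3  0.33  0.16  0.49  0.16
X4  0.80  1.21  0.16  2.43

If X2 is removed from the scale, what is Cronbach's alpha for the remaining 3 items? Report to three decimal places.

α = 0.601

Remaining items: X1, X3, X4 (k = 3).
sum of item variances = 0.94 + 0.49 + 2.43 = 3.86
σ²_T = 3.86 + 2 × 1.29 = 6.44
α (item deleted) = (3/2)·(1 − 3.86/6.44) = 0.601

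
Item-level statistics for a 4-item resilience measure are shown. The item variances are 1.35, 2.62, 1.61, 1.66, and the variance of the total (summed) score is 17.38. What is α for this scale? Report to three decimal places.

ΣVar(i) = 1.35 + 2.62 + 1.61 + 1.66 = 7.24
α = (k/(k−1))·(1 − ΣVar(i)/total variance) = (4/3)·(1 − 7.24/17.38) = 0.778

α = 0.778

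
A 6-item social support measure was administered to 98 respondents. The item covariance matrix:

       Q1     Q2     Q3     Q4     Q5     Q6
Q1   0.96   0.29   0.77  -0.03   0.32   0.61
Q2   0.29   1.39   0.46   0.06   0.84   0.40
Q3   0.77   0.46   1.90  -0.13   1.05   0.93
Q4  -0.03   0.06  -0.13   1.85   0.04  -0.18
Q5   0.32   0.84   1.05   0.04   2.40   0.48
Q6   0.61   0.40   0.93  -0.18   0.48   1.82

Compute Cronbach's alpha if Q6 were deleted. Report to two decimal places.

α = 0.58

Remaining items: Q1, Q2, Q3, Q4, Q5 (k = 5).
ΣVar(i) = 0.96 + 1.39 + 1.90 + 1.85 + 2.40 = 8.50
σ²_T = 8.50 + 2 × 3.67 = 15.84
α (item deleted) = (5/4)·(1 − 8.50/15.84) = 0.58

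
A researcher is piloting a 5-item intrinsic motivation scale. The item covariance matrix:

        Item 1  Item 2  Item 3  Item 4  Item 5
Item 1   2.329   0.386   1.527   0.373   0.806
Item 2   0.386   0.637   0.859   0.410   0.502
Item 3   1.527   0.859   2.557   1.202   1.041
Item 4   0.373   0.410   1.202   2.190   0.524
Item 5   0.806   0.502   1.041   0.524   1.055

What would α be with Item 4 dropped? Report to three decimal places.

α = 0.812

Remaining items: Item 1, Item 2, Item 3, Item 5 (k = 4).
ΣVar(i) = 2.329 + 0.637 + 2.557 + 1.055 = 6.578
Var(T) = 6.578 + 2 × 5.121 = 16.820
α (item deleted) = (4/3)·(1 − 6.578/16.820) = 0.812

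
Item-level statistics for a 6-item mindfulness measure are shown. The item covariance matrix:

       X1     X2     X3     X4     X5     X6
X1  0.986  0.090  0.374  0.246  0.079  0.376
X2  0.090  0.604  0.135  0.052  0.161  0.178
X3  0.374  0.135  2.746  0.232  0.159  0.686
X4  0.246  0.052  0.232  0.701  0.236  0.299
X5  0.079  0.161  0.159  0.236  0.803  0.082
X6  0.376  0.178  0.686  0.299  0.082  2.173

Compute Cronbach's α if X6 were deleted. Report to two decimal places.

Remaining items: X1, X2, X3, X4, X5 (k = 5).
ΣVar(i) = 0.986 + 0.604 + 2.746 + 0.701 + 0.803 = 5.840
Var(T) = 5.840 + 2 × 1.764 = 9.368
α (item deleted) = (5/4)·(1 − 5.840/9.368) = 0.47

Cronbach's α = 0.47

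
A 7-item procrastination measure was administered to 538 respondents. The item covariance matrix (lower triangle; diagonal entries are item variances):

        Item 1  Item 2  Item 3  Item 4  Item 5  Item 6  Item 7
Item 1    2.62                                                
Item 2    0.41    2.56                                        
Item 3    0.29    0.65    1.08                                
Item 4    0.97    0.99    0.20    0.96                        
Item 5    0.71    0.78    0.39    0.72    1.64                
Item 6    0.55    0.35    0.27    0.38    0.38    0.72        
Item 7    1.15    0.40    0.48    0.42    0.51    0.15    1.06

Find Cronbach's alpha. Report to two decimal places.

Cronbach's alpha = 0.79

ΣVar(i) = 2.62 + 2.56 + 1.08 + 0.96 + 1.64 + 0.72 + 1.06 = 10.64
Sum of off-diagonal covariances = 11.15
total variance = 10.64 + 2 × 11.15 = 32.94
α = (k/(k−1))·(1 − ΣVar(i)/total variance) = (7/6)·(1 − 10.64/32.94) = 0.79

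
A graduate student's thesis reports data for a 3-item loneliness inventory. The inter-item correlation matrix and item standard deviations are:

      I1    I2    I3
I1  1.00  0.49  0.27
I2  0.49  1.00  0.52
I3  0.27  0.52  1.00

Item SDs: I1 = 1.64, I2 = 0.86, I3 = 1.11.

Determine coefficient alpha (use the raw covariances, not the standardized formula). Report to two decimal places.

coefficient alpha = 0.63

Σσ²ᵢ = 1.64² + 0.86² + 1.11² = 4.6613
Covariances σ_ij = r_ij · s_i · s_j:
  σ(I1,I2) = 0.49 × 1.64 × 0.86 = 0.6911
  σ(I1,I3) = 0.27 × 1.64 × 1.11 = 0.4915
  σ(I2,I3) = 0.52 × 0.86 × 1.11 = 0.4964
σ²_T = Σσ²ᵢ + 2·Σσ_ij = 4.6613 + 2 × 1.6790 = 8.0193
α = (3/2)·(1 − 4.6613/8.0193) = 0.63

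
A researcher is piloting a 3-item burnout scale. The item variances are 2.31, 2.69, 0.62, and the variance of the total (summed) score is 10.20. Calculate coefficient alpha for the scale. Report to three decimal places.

α = 0.674

Σσᵢ² = 2.31 + 2.69 + 0.62 = 5.62
α = (k/(k−1))·(1 − Σσᵢ²/σ²_T) = (3/2)·(1 − 5.62/10.20) = 0.674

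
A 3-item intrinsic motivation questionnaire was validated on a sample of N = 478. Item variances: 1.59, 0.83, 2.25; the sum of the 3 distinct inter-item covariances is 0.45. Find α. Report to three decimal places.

ΣVar(i) = 1.59 + 0.83 + 2.25 = 4.67
Sum of distinct covariances = 0.45
Var(T) = ΣVar(i) + 2·Σcov = 4.67 + 2 × 0.45 = 5.57
α = (3/2)·(1 − 4.67/5.57) = 0.242

α = 0.242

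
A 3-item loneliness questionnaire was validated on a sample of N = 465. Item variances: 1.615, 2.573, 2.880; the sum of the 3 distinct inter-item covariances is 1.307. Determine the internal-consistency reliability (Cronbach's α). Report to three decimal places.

ΣVar(i) = 1.615 + 2.573 + 2.880 = 7.068
Sum of distinct covariances = 1.307
Var(T) = ΣVar(i) + 2·Σcov = 7.068 + 2 × 1.307 = 9.682
α = (3/2)·(1 − 7.068/9.682) = 0.405

Cronbach's α = 0.405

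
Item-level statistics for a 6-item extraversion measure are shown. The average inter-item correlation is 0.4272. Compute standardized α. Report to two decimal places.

Standardized α = k·r̄ / (1 + (k−1)·r̄) = 6 × 0.4272 / (1 + 5 × 0.4272)
  = 2.5632 / 3.1360 = 0.82

α = 0.82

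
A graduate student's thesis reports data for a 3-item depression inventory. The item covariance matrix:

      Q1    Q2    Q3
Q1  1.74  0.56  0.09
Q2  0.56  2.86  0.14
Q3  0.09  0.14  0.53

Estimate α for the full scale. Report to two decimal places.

α = 0.35

Σσ²ᵢ = 1.74 + 2.86 + 0.53 = 5.13
Sum of the distinct covariances = 0.79
σ²_T = 5.13 + 2 × 0.79 = 6.71
α = (k/(k−1))·(1 − Σσ²ᵢ/σ²_T) = (3/2)·(1 − 5.13/6.71) = 0.35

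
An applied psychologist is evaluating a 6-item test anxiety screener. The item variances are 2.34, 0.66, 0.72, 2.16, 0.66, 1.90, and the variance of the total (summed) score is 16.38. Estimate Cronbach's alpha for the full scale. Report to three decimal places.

Σσᵢ² = 2.34 + 0.66 + 0.72 + 2.16 + 0.66 + 1.90 = 8.44
α = (k/(k−1))·(1 − Σσᵢ²/Var(T)) = (6/5)·(1 − 8.44/16.38) = 0.582

α = 0.582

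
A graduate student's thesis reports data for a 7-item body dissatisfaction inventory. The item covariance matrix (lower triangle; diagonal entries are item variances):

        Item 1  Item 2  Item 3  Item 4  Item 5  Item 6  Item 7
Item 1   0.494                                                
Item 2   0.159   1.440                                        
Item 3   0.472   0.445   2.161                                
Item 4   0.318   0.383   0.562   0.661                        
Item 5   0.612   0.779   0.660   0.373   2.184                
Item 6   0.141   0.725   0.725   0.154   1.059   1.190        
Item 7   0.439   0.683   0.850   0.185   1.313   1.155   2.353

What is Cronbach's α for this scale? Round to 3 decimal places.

ΣVar(i) = 0.494 + 1.440 + 2.161 + 0.661 + 2.184 + 1.190 + 2.353 = 10.483
Σ_{i<j} σ_ij = 12.192
total variance = 10.483 + 2 × 12.192 = 34.867
α = (k/(k−1))·(1 − ΣVar(i)/total variance) = (7/6)·(1 − 10.483/34.867) = 0.816

Cronbach's α = 0.816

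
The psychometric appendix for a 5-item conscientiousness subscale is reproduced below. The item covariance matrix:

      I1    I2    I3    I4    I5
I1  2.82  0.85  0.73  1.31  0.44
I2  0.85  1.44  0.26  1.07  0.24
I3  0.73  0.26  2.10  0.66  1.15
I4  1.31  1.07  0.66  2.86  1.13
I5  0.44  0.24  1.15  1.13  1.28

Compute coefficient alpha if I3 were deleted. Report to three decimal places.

Remaining items: I1, I2, I4, I5 (k = 4).
Σσ²ᵢ = 2.82 + 1.44 + 2.86 + 1.28 = 8.40
Var(T) = 8.40 + 2 × 5.04 = 18.48
α (item deleted) = (4/3)·(1 − 8.40/18.48) = 0.727

α = 0.727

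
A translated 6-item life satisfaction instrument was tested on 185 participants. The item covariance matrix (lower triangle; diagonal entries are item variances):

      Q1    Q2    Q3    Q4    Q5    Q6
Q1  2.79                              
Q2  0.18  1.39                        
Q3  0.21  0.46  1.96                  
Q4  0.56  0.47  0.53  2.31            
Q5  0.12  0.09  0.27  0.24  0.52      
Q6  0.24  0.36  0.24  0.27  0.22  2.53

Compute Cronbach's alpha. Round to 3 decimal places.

ΣVar(i) = 2.79 + 1.39 + 1.96 + 2.31 + 0.52 + 2.53 = 11.50
Sum of the distinct covariances = 4.46
Var(T) = 11.50 + 2 × 4.46 = 20.42
α = (k/(k−1))·(1 − ΣVar(i)/Var(T)) = (6/5)·(1 − 11.50/20.42) = 0.524

Cronbach's alpha = 0.524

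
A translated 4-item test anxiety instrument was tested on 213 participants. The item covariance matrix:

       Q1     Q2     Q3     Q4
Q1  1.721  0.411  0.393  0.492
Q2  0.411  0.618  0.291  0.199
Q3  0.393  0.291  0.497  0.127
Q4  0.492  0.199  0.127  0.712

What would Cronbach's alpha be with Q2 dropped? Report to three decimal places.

Remaining items: Q1, Q3, Q4 (k = 3).
ΣVar(i) = 1.721 + 0.497 + 0.712 = 2.930
σ²_total = 2.930 + 2 × 1.012 = 4.954
α (item deleted) = (3/2)·(1 − 2.930/4.954) = 0.613

α = 0.613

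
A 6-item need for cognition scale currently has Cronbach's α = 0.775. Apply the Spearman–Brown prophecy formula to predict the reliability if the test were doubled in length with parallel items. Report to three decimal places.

Length factor m = 2
α' = m·α / (1 + (m−1)·α)
   = 2 × 0.775 / (1 + (2 − 1) × 0.775)
   = 1.5500 / 1.7750 = 0.873

predicted reliability = 0.873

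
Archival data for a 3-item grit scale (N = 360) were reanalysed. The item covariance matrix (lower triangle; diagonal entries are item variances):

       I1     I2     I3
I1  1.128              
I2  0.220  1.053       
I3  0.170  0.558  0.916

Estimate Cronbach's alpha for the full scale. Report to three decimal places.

Σσᵢ² = 1.128 + 1.053 + 0.916 = 3.097
Sum of the distinct covariances = 0.948
σ²_total = 3.097 + 2 × 0.948 = 4.993
α = (k/(k−1))·(1 − Σσᵢ²/σ²_total) = (3/2)·(1 − 3.097/4.993) = 0.570

Cronbach's alpha = 0.570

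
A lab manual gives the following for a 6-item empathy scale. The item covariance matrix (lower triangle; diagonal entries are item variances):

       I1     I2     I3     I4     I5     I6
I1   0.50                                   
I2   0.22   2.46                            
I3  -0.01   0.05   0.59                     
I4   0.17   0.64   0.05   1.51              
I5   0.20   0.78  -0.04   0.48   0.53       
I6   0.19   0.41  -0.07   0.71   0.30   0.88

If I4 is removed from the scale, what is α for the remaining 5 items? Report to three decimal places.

α = 0.563

Remaining items: I1, I2, I3, I5, I6 (k = 5).
sum of item variances = 0.50 + 2.46 + 0.59 + 0.53 + 0.88 = 4.96
σ²_total = 4.96 + 2 × 2.03 = 9.02
α (item deleted) = (5/4)·(1 − 4.96/9.02) = 0.563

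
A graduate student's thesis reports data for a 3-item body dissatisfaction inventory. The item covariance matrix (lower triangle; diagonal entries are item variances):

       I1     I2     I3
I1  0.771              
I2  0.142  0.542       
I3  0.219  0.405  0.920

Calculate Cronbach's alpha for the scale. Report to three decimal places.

ΣVar(i) = 0.771 + 0.542 + 0.920 = 2.233
Σ_{i<j} σ_ij = 0.766
σ²_T = 2.233 + 2 × 0.766 = 3.765
α = (k/(k−1))·(1 − ΣVar(i)/σ²_T) = (3/2)·(1 − 2.233/3.765) = 0.610

Cronbach's alpha = 0.610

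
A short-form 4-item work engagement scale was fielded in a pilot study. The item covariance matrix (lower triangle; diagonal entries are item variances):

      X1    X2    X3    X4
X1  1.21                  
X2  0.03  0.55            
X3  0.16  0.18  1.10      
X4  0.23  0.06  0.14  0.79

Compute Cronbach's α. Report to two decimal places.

Cronbach's α = 0.41

Σσᵢ² = 1.21 + 0.55 + 1.10 + 0.79 = 3.65
Sum of off-diagonal covariances = 0.80
Var(T) = 3.65 + 2 × 0.80 = 5.25
α = (k/(k−1))·(1 − Σσᵢ²/Var(T)) = (4/3)·(1 − 3.65/5.25) = 0.41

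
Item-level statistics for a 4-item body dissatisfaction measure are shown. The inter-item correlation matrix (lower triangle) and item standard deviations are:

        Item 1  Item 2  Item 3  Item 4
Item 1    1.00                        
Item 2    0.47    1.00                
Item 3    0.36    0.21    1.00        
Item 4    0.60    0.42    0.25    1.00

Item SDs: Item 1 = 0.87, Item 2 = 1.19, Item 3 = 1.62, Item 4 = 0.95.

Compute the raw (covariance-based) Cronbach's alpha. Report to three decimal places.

Cronbach's alpha = 0.655

Σσ²ᵢ = 0.87² + 1.19² + 1.62² + 0.95² = 5.6999
Covariances σ_ij = r_ij · s_i · s_j:
  σ(Item 1,Item 2) = 0.47 × 0.87 × 1.19 = 0.4866
  σ(Item 1,Item 3) = 0.36 × 0.87 × 1.62 = 0.5074
  σ(Item 1,Item 4) = 0.60 × 0.87 × 0.95 = 0.4959
  σ(Item 2,Item 3) = 0.21 × 1.19 × 1.62 = 0.4048
  σ(Item 2,Item 4) = 0.42 × 1.19 × 0.95 = 0.4748
  σ(Item 3,Item 4) = 0.25 × 1.62 × 0.95 = 0.3847
σ²_T = Σσ²ᵢ + 2·Σσ_ij = 5.6999 + 2 × 2.7542 = 11.2083
α = (4/3)·(1 − 5.6999/11.2083) = 0.655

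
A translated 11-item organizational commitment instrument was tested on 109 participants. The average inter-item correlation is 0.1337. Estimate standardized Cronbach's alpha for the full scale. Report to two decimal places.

standardized Cronbach's alpha = 0.63

Standardized α = k·r̄ / (1 + (k−1)·r̄) = 11 × 0.1337 / (1 + 10 × 0.1337)
  = 1.4707 / 2.3370 = 0.63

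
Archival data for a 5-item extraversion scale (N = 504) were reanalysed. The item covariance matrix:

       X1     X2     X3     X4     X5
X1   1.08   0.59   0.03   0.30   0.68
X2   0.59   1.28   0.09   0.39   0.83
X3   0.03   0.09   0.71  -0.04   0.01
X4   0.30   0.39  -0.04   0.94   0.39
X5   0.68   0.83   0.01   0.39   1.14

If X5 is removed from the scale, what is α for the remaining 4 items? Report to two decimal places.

Remaining items: X1, X2, X3, X4 (k = 4).
Σσᵢ² = 1.08 + 1.28 + 0.71 + 0.94 = 4.01
total variance = 4.01 + 2 × 1.36 = 6.73
α (item deleted) = (4/3)·(1 − 4.01/6.73) = 0.54

α = 0.54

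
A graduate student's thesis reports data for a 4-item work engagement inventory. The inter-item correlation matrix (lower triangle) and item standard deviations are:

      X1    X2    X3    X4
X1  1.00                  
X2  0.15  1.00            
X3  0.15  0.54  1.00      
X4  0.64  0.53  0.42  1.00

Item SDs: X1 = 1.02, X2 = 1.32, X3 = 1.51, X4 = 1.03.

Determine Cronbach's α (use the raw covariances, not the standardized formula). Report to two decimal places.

Σσ²ᵢ = 1.02² + 1.32² + 1.51² + 1.03² = 6.1238
Covariances σ_ij = r_ij · s_i · s_j:
  σ(X1,X2) = 0.15 × 1.02 × 1.32 = 0.2020
  σ(X1,X3) = 0.15 × 1.02 × 1.51 = 0.2310
  σ(X1,X4) = 0.64 × 1.02 × 1.03 = 0.6724
  σ(X2,X3) = 0.54 × 1.32 × 1.51 = 1.0763
  σ(X2,X4) = 0.53 × 1.32 × 1.03 = 0.7206
  σ(X3,X4) = 0.42 × 1.51 × 1.03 = 0.6532
σ²_T = Σσ²ᵢ + 2·Σσ_ij = 6.1238 + 2 × 3.5555 = 13.2348
α = (4/3)·(1 − 6.1238/13.2348) = 0.72

Cronbach's α = 0.72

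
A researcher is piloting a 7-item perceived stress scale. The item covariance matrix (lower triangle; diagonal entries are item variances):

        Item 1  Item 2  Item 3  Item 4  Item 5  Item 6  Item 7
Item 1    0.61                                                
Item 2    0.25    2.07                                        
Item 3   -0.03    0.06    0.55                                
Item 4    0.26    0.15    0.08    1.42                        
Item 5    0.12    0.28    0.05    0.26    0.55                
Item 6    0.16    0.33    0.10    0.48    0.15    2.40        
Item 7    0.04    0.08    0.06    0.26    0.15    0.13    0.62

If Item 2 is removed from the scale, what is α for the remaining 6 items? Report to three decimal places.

Remaining items: Item 1, Item 3, Item 4, Item 5, Item 6, Item 7 (k = 6).
Σσ²ᵢ = 0.61 + 0.55 + 1.42 + 0.55 + 2.40 + 0.62 = 6.15
σ²_T = 6.15 + 2 × 2.27 = 10.69
α (item deleted) = (6/5)·(1 − 6.15/10.69) = 0.510

α = 0.510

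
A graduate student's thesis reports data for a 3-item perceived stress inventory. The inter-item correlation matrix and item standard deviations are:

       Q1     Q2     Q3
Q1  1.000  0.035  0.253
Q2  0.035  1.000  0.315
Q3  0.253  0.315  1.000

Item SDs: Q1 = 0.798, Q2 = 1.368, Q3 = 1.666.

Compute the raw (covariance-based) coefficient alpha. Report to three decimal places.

Σσ²ᵢ = 0.798² + 1.368² + 1.666² = 5.2838
Covariances σ_ij = r_ij · s_i · s_j:
  σ(Q1,Q2) = 0.035 × 0.798 × 1.368 = 0.0382
  σ(Q1,Q3) = 0.253 × 0.798 × 1.666 = 0.3364
  σ(Q2,Q3) = 0.315 × 1.368 × 1.666 = 0.7179
σ²_T = Σσ²ᵢ + 2·Σσ_ij = 5.2838 + 2 × 1.0925 = 7.4688
α = (3/2)·(1 − 5.2838/7.4688) = 0.439

α = 0.439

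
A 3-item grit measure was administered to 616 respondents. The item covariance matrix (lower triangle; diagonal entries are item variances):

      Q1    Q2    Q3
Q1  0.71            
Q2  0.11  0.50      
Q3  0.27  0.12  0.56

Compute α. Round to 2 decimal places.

α = 0.54

Σσ²ᵢ = 0.71 + 0.50 + 0.56 = 1.77
Sum of the distinct covariances = 0.50
σ²_total = 1.77 + 2 × 0.50 = 2.77
α = (k/(k−1))·(1 − Σσ²ᵢ/σ²_total) = (3/2)·(1 − 1.77/2.77) = 0.54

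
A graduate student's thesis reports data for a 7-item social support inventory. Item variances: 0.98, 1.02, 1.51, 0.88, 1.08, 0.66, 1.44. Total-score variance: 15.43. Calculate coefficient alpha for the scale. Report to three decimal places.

ΣVar(i) = 0.98 + 1.02 + 1.51 + 0.88 + 1.08 + 0.66 + 1.44 = 7.57
α = (k/(k−1))·(1 − ΣVar(i)/total variance) = (7/6)·(1 − 7.57/15.43) = 0.594

coefficient alpha = 0.594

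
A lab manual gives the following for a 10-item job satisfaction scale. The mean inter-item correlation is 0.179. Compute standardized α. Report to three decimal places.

standardized α = 0.686

Standardized α = k·r̄ / (1 + (k−1)·r̄) = 10 × 0.179 / (1 + 9 × 0.179)
  = 1.7900 / 2.6110 = 0.686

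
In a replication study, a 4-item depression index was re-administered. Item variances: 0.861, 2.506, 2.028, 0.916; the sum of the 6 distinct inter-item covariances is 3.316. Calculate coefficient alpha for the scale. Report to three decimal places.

Σσ²ᵢ = 0.861 + 2.506 + 2.028 + 0.916 = 6.311
Sum of distinct covariances = 3.316
Var(T) = Σσ²ᵢ + 2·Σcov = 6.311 + 2 × 3.316 = 12.943
α = (4/3)·(1 − 6.311/12.943) = 0.683

coefficient alpha = 0.683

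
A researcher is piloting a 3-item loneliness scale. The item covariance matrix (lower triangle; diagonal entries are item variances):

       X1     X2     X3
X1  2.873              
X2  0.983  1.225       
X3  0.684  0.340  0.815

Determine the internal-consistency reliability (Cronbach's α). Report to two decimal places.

α = 0.67

Σσ²ᵢ = 2.873 + 1.225 + 0.815 = 4.913
Σ_{i<j} σ_ij = 2.007
σ²_T = 4.913 + 2 × 2.007 = 8.927
α = (k/(k−1))·(1 − Σσ²ᵢ/σ²_T) = (3/2)·(1 − 4.913/8.927) = 0.67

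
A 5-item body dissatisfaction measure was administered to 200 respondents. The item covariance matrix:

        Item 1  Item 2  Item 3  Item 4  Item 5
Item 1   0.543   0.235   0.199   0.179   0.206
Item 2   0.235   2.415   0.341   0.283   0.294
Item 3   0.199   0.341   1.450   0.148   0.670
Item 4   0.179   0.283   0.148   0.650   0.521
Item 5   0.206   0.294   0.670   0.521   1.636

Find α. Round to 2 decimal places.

sum of item variances = 0.543 + 2.415 + 1.450 + 0.650 + 1.636 = 6.694
Sum of off-diagonal covariances = 3.076
σ²_T = 6.694 + 2 × 3.076 = 12.846
α = (k/(k−1))·(1 − sum of item variances/σ²_T) = (5/4)·(1 − 6.694/12.846) = 0.60

α = 0.60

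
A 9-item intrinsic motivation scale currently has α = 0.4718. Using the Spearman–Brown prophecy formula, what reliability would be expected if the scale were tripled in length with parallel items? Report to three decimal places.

Length factor m = 3
α' = m·α / (1 + (m−1)·α)
   = 3 × 0.4718 / (1 + (3 − 1) × 0.4718)
   = 1.4154 / 1.9436 = 0.728

predicted reliability = 0.728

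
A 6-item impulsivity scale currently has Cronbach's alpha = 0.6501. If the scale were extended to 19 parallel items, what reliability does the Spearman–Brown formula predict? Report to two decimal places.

Length factor m = 19/6 = 3.1667
α' = m·α / (1 + (m−1)·α)
   = 19/6 × 0.6501 / (1 + (19/6 − 1) × 0.6501)
   = 2.0587 / 2.4085 = 0.85

predicted reliability = 0.85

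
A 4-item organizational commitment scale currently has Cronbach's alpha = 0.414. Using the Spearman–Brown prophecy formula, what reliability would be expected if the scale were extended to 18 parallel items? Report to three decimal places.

Length factor m = 18/4 = 4.5000
α' = m·α / (1 + (m−1)·α)
   = 18/4 × 0.414 / (1 + (18/4 − 1) × 0.414)
   = 1.8630 / 2.4490 = 0.761

predicted reliability = 0.761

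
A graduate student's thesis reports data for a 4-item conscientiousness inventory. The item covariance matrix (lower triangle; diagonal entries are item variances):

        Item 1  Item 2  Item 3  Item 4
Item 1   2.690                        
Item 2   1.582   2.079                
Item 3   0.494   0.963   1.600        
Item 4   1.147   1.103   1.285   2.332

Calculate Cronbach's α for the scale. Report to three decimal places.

α = 0.802

Σσᵢ² = 2.690 + 2.079 + 1.600 + 2.332 = 8.701
Sum of off-diagonal covariances = 6.574
total variance = 8.701 + 2 × 6.574 = 21.849
α = (k/(k−1))·(1 − Σσᵢ²/total variance) = (4/3)·(1 − 8.701/21.849) = 0.802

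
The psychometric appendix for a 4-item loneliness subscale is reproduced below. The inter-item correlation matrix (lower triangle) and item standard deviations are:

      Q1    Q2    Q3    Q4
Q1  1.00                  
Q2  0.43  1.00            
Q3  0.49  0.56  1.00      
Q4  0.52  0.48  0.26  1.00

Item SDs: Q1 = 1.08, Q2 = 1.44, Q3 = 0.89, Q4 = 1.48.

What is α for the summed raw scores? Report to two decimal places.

α = 0.75

Σσ²ᵢ = 1.08² + 1.44² + 0.89² + 1.48² = 6.2225
Covariances σ_ij = r_ij · s_i · s_j:
  σ(Q1,Q2) = 0.43 × 1.08 × 1.44 = 0.6687
  σ(Q1,Q3) = 0.49 × 1.08 × 0.89 = 0.4710
  σ(Q1,Q4) = 0.52 × 1.08 × 1.48 = 0.8312
  σ(Q2,Q3) = 0.56 × 1.44 × 0.89 = 0.7177
  σ(Q2,Q4) = 0.48 × 1.44 × 1.48 = 1.0230
  σ(Q3,Q4) = 0.26 × 0.89 × 1.48 = 0.3425
σ²_T = Σσ²ᵢ + 2·Σσ_ij = 6.2225 + 2 × 4.0541 = 14.3307
α = (4/3)·(1 − 6.2225/14.3307) = 0.75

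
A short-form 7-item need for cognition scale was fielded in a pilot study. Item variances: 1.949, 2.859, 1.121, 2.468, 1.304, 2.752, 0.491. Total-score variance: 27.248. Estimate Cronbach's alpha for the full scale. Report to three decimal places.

Σσᵢ² = 1.949 + 2.859 + 1.121 + 2.468 + 1.304 + 2.752 + 0.491 = 12.944
α = (k/(k−1))·(1 − Σσᵢ²/Var(T)) = (7/6)·(1 − 12.944/27.248) = 0.612

α = 0.612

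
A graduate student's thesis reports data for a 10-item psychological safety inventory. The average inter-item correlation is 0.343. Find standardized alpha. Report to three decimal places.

α = 0.839

Standardized α = k·r̄ / (1 + (k−1)·r̄) = 10 × 0.343 / (1 + 9 × 0.343)
  = 3.4300 / 4.0870 = 0.839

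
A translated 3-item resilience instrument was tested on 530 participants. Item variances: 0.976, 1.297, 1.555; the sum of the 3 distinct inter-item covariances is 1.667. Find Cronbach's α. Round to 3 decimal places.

Cronbach's α = 0.698

Σσ²ᵢ = 0.976 + 1.297 + 1.555 = 3.828
Sum of distinct covariances = 1.667
σ²_total = Σσ²ᵢ + 2·Σcov = 3.828 + 2 × 1.667 = 7.162
α = (3/2)·(1 − 3.828/7.162) = 0.698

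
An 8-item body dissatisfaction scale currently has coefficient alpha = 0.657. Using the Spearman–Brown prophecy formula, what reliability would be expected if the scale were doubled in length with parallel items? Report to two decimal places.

predicted reliability = 0.79

Length factor m = 2
α' = m·α / (1 + (m−1)·α)
   = 2 × 0.657 / (1 + (2 − 1) × 0.657)
   = 1.3140 / 1.6570 = 0.79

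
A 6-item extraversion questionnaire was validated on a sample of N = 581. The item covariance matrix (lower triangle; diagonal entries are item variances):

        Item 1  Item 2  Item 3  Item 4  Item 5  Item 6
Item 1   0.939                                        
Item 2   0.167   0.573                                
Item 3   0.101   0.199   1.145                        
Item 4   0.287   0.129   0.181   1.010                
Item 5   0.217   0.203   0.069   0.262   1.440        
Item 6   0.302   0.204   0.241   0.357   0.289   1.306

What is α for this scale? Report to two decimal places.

ΣVar(i) = 0.939 + 0.573 + 1.145 + 1.010 + 1.440 + 1.306 = 6.413
Sum of off-diagonal covariances = 3.208
σ²_T = 6.413 + 2 × 3.208 = 12.829
α = (k/(k−1))·(1 − ΣVar(i)/σ²_T) = (6/5)·(1 − 6.413/12.829) = 0.60

α = 0.60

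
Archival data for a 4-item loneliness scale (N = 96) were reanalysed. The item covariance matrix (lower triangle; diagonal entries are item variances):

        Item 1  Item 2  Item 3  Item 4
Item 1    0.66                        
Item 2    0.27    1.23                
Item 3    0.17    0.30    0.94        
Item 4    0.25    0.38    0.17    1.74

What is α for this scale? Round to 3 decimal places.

α = 0.537

Σσᵢ² = 0.66 + 1.23 + 0.94 + 1.74 = 4.57
Σ_{i<j} σ_ij = 1.54
Var(T) = 4.57 + 2 × 1.54 = 7.65
α = (k/(k−1))·(1 − Σσᵢ²/Var(T)) = (4/3)·(1 − 4.57/7.65) = 0.537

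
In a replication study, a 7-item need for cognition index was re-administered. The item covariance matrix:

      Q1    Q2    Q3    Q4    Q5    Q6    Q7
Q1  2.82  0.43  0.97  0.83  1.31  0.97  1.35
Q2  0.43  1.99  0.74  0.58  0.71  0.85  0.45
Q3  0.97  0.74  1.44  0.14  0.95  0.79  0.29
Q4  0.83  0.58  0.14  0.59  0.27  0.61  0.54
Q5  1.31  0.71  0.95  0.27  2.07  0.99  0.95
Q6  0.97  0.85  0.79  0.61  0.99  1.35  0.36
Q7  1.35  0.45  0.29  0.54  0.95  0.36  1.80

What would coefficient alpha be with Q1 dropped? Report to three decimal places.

coefficient alpha = 0.799

Remaining items: Q2, Q3, Q4, Q5, Q6, Q7 (k = 6).
Σσ²ᵢ = 1.99 + 1.44 + 0.59 + 2.07 + 1.35 + 1.80 = 9.24
total variance = 9.24 + 2 × 9.22 = 27.68
α (item deleted) = (6/5)·(1 − 9.24/27.68) = 0.799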